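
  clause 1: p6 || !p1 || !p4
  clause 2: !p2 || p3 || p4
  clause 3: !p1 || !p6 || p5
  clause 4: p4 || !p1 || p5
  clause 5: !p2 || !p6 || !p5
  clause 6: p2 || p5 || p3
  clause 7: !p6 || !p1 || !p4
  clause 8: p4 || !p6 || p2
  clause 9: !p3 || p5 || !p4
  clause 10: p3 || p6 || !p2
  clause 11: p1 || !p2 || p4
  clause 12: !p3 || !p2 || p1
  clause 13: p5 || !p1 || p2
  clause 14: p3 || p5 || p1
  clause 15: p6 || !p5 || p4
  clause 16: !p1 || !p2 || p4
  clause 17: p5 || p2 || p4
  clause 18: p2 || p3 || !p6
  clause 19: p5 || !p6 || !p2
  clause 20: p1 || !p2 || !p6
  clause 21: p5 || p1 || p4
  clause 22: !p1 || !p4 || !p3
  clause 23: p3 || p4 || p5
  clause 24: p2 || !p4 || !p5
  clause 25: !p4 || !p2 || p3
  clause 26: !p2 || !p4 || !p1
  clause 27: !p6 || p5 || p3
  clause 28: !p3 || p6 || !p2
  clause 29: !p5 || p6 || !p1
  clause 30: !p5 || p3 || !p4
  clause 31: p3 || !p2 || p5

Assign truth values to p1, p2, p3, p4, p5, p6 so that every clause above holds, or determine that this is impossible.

Try p6 = true.
Try p1 = false.
Unit clause (!p2) forces p2 = false.
Unit clause (p4) forces p4 = true.
Unit clause (p3) forces p3 = true.
Unit clause (p5) forces p5 = true.
But (!p5) is also a unit clause — contradiction.
Backtrack on p1: now try p1 = true.
Unit clause (p5) forces p5 = true.
Unit clause (!p2) forces p2 = false.
Unit clause (!p4) forces p4 = false.
But (p4) is also a unit clause — contradiction.
Either choice for p1 ends in contradiction.
Backtrack on p6: now try p6 = false.
Try p1 = false.
Try p3 = true.
Unit clause (!p2) forces p2 = false.
Try p5 = true.
Unit clause (p4) forces p4 = true.
But (!p4) is also a unit clause — contradiction.
Backtrack on p5: now try p5 = false.
Unit clause (!p4) forces p4 = false.
But (p4) is also a unit clause — contradiction.
Either choice for p5 ends in contradiction.
Backtrack on p3: now try p3 = false.
Unit clause (!p2) forces p2 = false.
Unit clause (p5) forces p5 = true.
Unit clause (p4) forces p4 = true.
But (!p4) is also a unit clause — contradiction.
Either choice for p3 ends in contradiction.
Backtrack on p1: now try p1 = true.
Unit clause (!p4) forces p4 = false.
Unit clause (p5) forces p5 = true.
But (!p5) is also a unit clause — contradiction.
Either choice for p1 ends in contradiction.
Either choice for p6 ends in contradiction.

UNSATISFIABLE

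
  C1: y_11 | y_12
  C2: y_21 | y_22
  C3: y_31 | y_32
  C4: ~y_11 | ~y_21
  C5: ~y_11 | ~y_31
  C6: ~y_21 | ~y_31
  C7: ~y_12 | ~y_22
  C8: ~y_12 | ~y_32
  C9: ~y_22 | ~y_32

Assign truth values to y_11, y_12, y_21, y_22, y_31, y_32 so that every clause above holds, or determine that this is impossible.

UNSATISFIABLE

Try y_11 = 1.
From the singleton clause (~y_21), y_21 = 0.
From the singleton clause (y_22), y_22 = 1.
From the singleton clause (~y_31), y_31 = 0.
From the singleton clause (y_32), y_32 = 1.
That conflicts with the unit clause (~y_32).
That branch fails; take y_11 = 0 instead.
From the singleton clause (y_12), y_12 = 1.
From the singleton clause (~y_22), y_22 = 0.
From the singleton clause (y_21), y_21 = 1.
From the singleton clause (~y_31), y_31 = 0.
From the singleton clause (y_32), y_32 = 1.
That conflicts with the unit clause (~y_32).
Both values of y_11 lead to a conflict.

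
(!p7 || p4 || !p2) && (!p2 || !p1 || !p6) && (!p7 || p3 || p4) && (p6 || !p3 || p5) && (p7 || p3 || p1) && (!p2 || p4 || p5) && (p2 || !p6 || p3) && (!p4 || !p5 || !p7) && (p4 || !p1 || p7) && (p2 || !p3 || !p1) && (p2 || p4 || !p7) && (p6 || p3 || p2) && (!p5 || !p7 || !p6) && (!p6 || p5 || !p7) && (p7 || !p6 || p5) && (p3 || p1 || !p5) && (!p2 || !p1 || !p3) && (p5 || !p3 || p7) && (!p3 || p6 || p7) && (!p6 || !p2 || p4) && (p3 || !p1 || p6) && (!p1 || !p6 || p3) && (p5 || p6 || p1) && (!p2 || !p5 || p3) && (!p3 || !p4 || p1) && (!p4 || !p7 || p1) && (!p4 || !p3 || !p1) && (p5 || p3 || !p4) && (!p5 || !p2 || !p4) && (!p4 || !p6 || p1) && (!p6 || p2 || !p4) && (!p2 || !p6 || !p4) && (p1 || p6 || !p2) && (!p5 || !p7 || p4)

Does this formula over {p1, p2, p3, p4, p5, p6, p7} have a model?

Satisfiable

Case p7 = false:
Case p3 = true:
Unit clause (p5) forces p5 = true.
Unit clause (p6) forces p6 = true.
Case p2 = false:
Unit clause (!p1) forces p1 = false.
Unit clause (!p4) forces p4 = false.
This assignment satisfies each clause.
A satisfying assignment: p1=false, p2=false, p3=true, p4=false, p5=true, p6=true, p7=false.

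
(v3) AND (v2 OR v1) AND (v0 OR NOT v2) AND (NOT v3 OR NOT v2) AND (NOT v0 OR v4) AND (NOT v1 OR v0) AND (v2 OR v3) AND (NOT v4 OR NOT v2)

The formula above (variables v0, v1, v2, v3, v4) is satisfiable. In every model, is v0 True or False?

Suppose v0 = false.
Unit clause (v3) forces v3 = true.
Unit clause (NOT v2) forces v2 = false.
Unit clause (v1) forces v1 = true.
But (NOT v1) is also a unit clause — contradiction.
So every satisfying assignment has v0 = True.

True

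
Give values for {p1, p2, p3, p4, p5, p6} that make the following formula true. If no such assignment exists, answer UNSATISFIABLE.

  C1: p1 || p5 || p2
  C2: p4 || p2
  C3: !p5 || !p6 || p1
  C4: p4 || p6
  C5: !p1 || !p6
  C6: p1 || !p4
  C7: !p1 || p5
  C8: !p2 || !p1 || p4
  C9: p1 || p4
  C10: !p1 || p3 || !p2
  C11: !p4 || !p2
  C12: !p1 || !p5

Case p4 = true:
From the singleton clause (p1), p1 = true.
From the singleton clause (!p6), p6 = false.
From the singleton clause (p5), p5 = true.
But (!p5) is also a unit clause — contradiction.
So p4 must be the other value — set p4 = false.
From the singleton clause (p2), p2 = true.
From the singleton clause (p6), p6 = true.
From the singleton clause (!p1), p1 = false.
But (p1) is also a unit clause — contradiction.
Both values of p4 lead to a conflict.

UNSATISFIABLE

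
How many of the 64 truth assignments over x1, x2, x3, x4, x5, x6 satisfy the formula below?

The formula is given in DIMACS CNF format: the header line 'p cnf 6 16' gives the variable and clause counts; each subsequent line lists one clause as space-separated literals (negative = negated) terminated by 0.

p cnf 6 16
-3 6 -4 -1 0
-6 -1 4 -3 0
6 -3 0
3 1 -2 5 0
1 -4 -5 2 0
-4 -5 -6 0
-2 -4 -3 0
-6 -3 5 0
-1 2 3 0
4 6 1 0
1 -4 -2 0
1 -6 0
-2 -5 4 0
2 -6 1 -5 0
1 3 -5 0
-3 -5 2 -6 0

There are 2^6 = 64 truth assignments over (x1, x2, x3, x4, x5, x6).
Split on x6. With x6 = True, the clauses containing x6 are satisfied and ¬x6 drops from the rest; 2 of the 2^5 = 32 assignments to the other variables satisfy what remains.
With x6 = False, by the same count on the reduced clause set, 4 assignments work.
(One model: x1=F, x2=F, x3=F, x4=T, x5=F, x6=F.)
Total: 2 + 4 = 6.

6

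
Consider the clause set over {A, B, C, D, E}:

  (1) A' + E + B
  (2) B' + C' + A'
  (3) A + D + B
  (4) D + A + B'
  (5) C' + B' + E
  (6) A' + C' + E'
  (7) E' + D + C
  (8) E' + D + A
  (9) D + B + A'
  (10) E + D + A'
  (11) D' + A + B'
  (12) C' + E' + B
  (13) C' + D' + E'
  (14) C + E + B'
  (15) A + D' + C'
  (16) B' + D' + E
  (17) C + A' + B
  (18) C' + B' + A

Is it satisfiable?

Yes

Try A = 0.
Try D = 1.
(B') alone gives B = 0.
(C') alone gives C = 0.
No clause remains; E is free.
A satisfying assignment: A ↦ 0, B ↦ 0, C ↦ 0, D ↦ 1, E ↦ 0.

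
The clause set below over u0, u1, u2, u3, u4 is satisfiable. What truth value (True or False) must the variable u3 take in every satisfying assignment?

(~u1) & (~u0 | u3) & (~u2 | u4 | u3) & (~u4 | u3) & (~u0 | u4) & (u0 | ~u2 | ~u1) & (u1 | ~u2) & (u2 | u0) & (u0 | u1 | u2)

Suppose u3 = 0.
The clause (~u1) is unit, so u1 = 0.
The clause (~u0) is unit, so u0 = 0.
The clause (~u4) is unit, so u4 = 0.
The clause (~u2) is unit, so u2 = 0.
That conflicts with the unit clause (u2).
So every satisfying assignment has u3 = True.

True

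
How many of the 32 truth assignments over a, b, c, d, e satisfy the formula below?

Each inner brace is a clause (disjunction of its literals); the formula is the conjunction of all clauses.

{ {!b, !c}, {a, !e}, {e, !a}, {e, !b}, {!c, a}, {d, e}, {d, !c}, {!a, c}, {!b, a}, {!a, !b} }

There are 2^5 = 32 truth assignments over (a, b, c, d, e).
Split on b. With b = true, the clauses containing b are satisfied and !b drops from the rest; 0 of the 2^4 = 16 assignments to the other variables satisfy what remains.
With b = false, by the same count on the reduced clause set, 2 assignments work.
Total: 0 + 2 = 2.

2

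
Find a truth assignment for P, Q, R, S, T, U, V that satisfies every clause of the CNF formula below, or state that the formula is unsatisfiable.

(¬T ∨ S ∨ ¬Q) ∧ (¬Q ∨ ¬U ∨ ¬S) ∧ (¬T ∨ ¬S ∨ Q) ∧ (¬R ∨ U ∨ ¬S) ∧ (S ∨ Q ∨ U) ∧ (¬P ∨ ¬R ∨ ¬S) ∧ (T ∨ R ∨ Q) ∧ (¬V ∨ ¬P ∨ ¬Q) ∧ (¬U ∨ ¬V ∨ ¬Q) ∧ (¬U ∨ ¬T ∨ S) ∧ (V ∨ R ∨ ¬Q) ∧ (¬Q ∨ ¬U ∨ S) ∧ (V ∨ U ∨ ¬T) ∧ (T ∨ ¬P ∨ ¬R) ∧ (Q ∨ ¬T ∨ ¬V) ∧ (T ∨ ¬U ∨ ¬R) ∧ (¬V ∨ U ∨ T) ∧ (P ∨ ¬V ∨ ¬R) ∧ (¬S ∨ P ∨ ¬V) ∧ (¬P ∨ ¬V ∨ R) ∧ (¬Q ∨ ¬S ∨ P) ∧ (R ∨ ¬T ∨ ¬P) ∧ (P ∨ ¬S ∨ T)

P ↦ False,  Q ↦ True,  R ↦ True,  S ↦ False,  T ↦ False,  U ↦ False,  V ↦ False

Branch on T: set T = False.
Branch on R: set R = True.
Unit clause (¬P) forces P = False.
Unit clause (¬U) forces U = False.
Unit clause (¬S) forces S = False.
Unit clause (Q) forces Q = True.
Unit clause (¬V) forces V = False.
All clauses are satisfied.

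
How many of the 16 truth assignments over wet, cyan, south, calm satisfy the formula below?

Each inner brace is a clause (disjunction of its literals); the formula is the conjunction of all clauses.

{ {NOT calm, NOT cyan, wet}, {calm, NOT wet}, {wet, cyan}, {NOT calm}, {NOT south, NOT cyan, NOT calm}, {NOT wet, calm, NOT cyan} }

There are 2^4 = 16 truth assignments over (wet, cyan, south, calm).
Split on calm. With calm = true, the clauses containing calm are satisfied and NOT calm drops from the rest; 0 of the 2^3 = 8 assignments to the other variables satisfy what remains.
With calm = false, by the same count on the reduced clause set, 2 assignments work.
Total: 0 + 2 = 2.

2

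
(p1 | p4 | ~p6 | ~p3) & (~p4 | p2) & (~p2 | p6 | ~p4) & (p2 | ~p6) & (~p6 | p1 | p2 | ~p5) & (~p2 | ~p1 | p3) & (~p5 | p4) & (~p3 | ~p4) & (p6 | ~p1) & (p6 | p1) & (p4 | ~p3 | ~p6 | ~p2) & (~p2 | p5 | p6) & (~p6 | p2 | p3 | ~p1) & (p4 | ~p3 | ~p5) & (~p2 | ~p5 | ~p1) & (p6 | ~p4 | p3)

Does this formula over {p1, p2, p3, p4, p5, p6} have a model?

Branch on p4: set p4 = 1.
From the singleton clause (p2), p2 = 1.
From the singleton clause (p6), p6 = 1.
From the singleton clause (~p3), p3 = 0.
From the singleton clause (~p1), p1 = 0.
All clauses hold; p5 can take either value.
A satisfying assignment: p1: 0, p2: 1, p3: 0, p4: 1, p5: 1, p6: 1.

Yes, satisfiable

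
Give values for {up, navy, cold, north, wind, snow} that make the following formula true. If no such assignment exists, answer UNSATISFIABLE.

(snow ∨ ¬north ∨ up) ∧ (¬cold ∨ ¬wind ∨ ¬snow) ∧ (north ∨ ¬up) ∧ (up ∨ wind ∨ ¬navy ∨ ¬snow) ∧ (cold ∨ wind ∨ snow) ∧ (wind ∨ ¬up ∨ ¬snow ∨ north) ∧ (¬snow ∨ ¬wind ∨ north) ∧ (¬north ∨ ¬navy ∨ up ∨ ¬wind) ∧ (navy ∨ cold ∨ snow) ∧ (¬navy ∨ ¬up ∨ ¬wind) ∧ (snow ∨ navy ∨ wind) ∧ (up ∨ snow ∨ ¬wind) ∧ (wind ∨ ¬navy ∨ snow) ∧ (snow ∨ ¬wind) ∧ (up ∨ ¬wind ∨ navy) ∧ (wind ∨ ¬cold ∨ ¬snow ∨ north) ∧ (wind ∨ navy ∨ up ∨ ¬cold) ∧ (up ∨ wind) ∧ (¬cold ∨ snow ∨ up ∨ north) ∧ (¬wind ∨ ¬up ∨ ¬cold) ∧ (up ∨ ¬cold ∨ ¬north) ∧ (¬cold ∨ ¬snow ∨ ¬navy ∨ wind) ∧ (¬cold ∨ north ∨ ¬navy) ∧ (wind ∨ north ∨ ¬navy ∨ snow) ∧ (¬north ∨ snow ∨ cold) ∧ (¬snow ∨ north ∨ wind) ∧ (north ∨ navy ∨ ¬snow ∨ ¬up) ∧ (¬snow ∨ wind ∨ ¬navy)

Suppose north = True.
Suppose snow = True.
Suppose cold = True.
From the singleton clause (¬wind), wind = False.
From the singleton clause (up), up = True.
From the singleton clause (¬navy), navy = False.
Every clause now holds.

up ↦ True,  navy ↦ False,  cold ↦ True,  north ↦ True,  wind ↦ False,  snow ↦ True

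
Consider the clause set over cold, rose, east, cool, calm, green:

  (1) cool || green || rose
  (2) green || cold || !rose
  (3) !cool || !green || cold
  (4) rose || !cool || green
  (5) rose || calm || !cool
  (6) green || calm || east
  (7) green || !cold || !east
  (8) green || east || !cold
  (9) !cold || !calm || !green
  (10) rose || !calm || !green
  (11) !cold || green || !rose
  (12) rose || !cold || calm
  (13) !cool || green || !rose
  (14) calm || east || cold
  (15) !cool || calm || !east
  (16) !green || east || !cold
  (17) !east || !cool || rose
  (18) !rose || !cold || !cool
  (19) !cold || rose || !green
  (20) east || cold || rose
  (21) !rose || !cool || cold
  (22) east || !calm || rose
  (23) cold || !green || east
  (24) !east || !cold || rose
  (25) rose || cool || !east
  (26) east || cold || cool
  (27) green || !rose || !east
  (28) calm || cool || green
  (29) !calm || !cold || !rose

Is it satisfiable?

Yes

Suppose cool = false.
Suppose green = true.
Suppose cold = false.
The clause (east) is unit, so east = true.
The clause (rose) is unit, so rose = true.
All clauses hold; calm can take either value.
A satisfying assignment: cold ↦ false, rose ↦ true, east ↦ true, cool ↦ false, calm ↦ false, green ↦ true.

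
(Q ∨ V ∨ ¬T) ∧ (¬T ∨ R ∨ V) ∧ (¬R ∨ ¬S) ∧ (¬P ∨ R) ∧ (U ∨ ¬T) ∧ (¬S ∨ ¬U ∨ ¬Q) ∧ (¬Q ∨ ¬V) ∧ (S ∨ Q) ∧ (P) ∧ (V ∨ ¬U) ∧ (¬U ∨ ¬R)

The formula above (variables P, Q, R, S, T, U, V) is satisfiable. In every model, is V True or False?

False

Suppose V = True.
The clause (¬Q) is unit, so Q = False.
The clause (S) is unit, so S = True.
The clause (¬R) is unit, so R = False.
The clause (¬P) is unit, so P = False.
That conflicts with the unit clause (P).
So every satisfying assignment has V = False.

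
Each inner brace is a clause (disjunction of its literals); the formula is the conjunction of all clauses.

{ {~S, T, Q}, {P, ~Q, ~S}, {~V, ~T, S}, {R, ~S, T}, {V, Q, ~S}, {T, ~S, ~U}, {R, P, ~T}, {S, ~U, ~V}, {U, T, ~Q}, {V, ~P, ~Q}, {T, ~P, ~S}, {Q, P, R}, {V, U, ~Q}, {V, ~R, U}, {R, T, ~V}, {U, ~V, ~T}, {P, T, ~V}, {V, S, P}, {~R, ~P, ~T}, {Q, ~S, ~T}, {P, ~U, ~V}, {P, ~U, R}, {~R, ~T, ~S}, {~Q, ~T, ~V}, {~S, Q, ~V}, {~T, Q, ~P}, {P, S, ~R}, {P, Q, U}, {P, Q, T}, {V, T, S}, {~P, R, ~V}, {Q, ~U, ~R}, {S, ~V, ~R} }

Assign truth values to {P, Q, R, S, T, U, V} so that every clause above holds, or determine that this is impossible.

Branch on S: set S = 0.
Branch on V: set V = 0.
Unit clause (P) forces P = 1.
Unit clause (~Q) forces Q = 0.
Unit clause (~T) forces T = 0.
That conflicts with the unit clause (T).
So V must be the other value — set V = 1.
Unit clause (~T) forces T = 0.
Unit clause (~U) forces U = 0.
Unit clause (~Q) forces Q = 0.
Unit clause (R) forces R = 1.
That conflicts with the unit clause (~R).
Either choice for V ends in contradiction.
So S must be the other value — set S = 1.
Branch on T: set T = 1.
Unit clause (Q) forces Q = 1.
Unit clause (P) forces P = 1.
Unit clause (V) forces V = 1.
That conflicts with the unit clause (~V).
So T must be the other value — set T = 0.
Unit clause (Q) forces Q = 1.
Unit clause (P) forces P = 1.
That conflicts with the unit clause (~P).
Either choice for T ends in contradiction.
Either choice for S ends in contradiction.

UNSATISFIABLE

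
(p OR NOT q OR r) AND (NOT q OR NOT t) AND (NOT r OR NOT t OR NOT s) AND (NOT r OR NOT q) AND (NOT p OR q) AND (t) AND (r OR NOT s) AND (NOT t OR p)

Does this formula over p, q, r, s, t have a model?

No

Unit clause (t) forces t = true.
Unit clause (NOT q) forces q = false.
Unit clause (NOT p) forces p = false.
But (p) is also a unit clause — contradiction.
No assignment satisfies every clause.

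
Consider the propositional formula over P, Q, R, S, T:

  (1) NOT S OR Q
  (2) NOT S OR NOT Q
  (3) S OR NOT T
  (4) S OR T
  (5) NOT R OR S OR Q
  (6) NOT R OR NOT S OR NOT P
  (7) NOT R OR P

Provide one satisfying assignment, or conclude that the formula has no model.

UNSATISFIABLE

Branch on S: set S = false.
The clause (NOT T) is unit, so T = false.
Now (T) is unsatisfied and unit — conflict.
That branch fails; take S = true instead.
The clause (Q) is unit, so Q = true.
Now (NOT Q) is unsatisfied and unit — conflict.
Both values of S lead to a conflict.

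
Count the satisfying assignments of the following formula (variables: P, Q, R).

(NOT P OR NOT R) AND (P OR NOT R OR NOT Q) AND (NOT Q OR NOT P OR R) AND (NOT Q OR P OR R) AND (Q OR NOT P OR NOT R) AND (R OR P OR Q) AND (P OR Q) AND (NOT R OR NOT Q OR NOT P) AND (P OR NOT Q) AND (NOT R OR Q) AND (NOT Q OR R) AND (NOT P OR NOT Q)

1

There are 2^3 = 8 truth assignments over (P, Q, R).
Split on R. With R = true, the clauses containing R are satisfied and NOT R drops from the rest; 0 of the 2^2 = 4 assignments to the other variables satisfy what remains.
With R = false, by the same count on the reduced clause set, 1 assignment works.
Total: 0 + 1 = 1.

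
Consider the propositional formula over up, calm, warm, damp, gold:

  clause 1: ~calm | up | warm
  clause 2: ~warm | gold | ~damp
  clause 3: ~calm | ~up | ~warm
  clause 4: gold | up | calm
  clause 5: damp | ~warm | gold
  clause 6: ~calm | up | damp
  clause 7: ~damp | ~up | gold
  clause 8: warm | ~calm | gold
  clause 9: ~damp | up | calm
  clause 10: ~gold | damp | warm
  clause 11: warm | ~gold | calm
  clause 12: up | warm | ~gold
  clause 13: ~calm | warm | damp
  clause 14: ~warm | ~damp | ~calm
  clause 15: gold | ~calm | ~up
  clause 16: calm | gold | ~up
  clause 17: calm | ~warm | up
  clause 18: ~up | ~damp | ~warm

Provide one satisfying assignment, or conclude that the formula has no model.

up=1, calm=1, warm=0, damp=1, gold=1

Try calm = 1.
Try up = 1.
From the singleton clause (~warm), warm = 0.
From the singleton clause (gold), gold = 1.
From the singleton clause (damp), damp = 1.
This assignment satisfies each clause.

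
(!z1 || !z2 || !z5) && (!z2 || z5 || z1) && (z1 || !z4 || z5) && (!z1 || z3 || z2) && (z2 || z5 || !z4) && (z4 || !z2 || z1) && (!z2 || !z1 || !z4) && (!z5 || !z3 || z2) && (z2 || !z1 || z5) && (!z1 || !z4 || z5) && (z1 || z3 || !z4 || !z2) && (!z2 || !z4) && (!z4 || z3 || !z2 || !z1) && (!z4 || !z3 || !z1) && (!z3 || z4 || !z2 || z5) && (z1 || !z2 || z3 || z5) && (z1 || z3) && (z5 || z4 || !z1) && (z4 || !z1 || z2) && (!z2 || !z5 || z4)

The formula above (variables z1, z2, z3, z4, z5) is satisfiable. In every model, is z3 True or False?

Suppose z3 = false.
The clause (z1) is unit, so z1 = true.
The clause (z2) is unit, so z2 = true.
The clause (!z5) is unit, so z5 = false.
The clause (!z4) is unit, so z4 = false.
But (z4) is also a unit clause — contradiction.
So every satisfying assignment has z3 = True.

True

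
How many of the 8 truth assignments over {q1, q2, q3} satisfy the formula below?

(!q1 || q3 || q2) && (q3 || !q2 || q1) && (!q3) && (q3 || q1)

There are 2^3 = 8 truth assignments over (q1, q2, q3).
Check each against the 4 clauses (columns in the order q1, q2, q3):
  F F F  ✗ fails (q3 || q1)
  F F T  ✗ fails (!q3)
  F T F  ✗ fails (q3 || !q2 || q1)
  F T T  ✗ fails (!q3)
  T F F  ✗ fails (!q1 || q3 || q2)
  T F T  ✗ fails (!q3)
  T T F  ✓ satisfies all
  T T T  ✗ fails (!q3)
1 of the 8 rows is a model.

1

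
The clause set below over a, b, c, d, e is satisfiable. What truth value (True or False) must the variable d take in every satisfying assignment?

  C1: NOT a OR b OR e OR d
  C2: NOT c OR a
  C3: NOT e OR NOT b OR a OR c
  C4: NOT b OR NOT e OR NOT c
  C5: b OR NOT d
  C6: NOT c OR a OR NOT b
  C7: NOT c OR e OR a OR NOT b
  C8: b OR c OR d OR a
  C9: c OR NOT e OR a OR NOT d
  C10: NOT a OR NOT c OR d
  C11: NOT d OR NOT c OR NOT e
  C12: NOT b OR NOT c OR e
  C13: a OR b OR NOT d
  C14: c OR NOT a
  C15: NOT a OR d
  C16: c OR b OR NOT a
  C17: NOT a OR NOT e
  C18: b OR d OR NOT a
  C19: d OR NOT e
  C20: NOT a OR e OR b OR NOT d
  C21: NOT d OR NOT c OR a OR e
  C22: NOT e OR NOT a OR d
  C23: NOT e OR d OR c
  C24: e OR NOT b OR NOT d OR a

Suppose d = true.
From the singleton clause (b), b = true.
Suppose c = false.
From the singleton clause (NOT a), a = false.
From the singleton clause (NOT e), e = false.
Now (e) is unsatisfied and unit — conflict.
That branch fails; take c = true instead.
From the singleton clause (a), a = true.
From the singleton clause (NOT e), e = false.
Now (e) is unsatisfied and unit — conflict.
Either choice for c ends in contradiction.
So every satisfying assignment has d = False.

False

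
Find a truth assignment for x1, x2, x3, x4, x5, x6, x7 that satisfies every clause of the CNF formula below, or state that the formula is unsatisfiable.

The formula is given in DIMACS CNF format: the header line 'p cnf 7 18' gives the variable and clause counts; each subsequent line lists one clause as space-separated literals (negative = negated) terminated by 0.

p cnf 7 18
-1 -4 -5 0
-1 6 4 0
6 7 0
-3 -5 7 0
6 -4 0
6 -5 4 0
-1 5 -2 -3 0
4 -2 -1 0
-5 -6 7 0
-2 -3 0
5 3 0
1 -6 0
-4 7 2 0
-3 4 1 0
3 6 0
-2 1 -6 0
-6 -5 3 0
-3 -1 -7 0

Case x6 = True:
From the singleton clause (x1), x1 = True.
Case x4 = False:
From the singleton clause (¬x2), x2 = False.
Case x5 = False:
From the singleton clause (x3), x3 = True.
From the singleton clause (¬x7), x7 = False.
All clauses are satisfied.

x1: True; x2: False; x3: True; x4: False; x5: False; x6: True; x7: False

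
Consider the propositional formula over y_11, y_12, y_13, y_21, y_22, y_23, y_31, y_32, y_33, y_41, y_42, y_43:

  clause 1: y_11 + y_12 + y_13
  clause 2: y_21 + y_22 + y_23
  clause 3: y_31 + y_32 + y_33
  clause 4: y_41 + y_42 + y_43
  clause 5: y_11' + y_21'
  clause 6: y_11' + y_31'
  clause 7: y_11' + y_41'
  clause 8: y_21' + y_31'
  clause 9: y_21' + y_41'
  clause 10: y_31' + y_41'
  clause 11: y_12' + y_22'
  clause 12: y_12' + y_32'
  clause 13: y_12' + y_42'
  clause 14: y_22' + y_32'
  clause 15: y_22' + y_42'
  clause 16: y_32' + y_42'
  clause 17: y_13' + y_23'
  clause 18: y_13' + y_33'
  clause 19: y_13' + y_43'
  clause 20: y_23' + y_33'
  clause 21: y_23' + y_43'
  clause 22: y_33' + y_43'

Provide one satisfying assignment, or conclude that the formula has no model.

UNSATISFIABLE

Suppose y_11 = 0.
Suppose y_12 = 1.
The clause (y_22') is unit, so y_22 = 0.
The clause (y_32') is unit, so y_32 = 0.
The clause (y_42') is unit, so y_42 = 0.
Suppose y_21 = 1.
The clause (y_31') is unit, so y_31 = 0.
The clause (y_33) is unit, so y_33 = 1.
The clause (y_41') is unit, so y_41 = 0.
The clause (y_43) is unit, so y_43 = 1.
Now (y_43') is unsatisfied and unit — conflict.
Backtrack on y_21: now try y_21 = 0.
The clause (y_23) is unit, so y_23 = 1.
The clause (y_13') is unit, so y_13 = 0.
The clause (y_33') is unit, so y_33 = 0.
The clause (y_31) is unit, so y_31 = 1.
The clause (y_41') is unit, so y_41 = 0.
The clause (y_43) is unit, so y_43 = 1.
Now (y_43') is unsatisfied and unit — conflict.
Neither y_21 = 1 nor y_21 = 0 works.
Backtrack on y_12: now try y_12 = 0.
The clause (y_13) is unit, so y_13 = 1.
The clause (y_23') is unit, so y_23 = 0.
The clause (y_33') is unit, so y_33 = 0.
The clause (y_43') is unit, so y_43 = 0.
Suppose y_21 = 1.
The clause (y_31') is unit, so y_31 = 0.
The clause (y_32) is unit, so y_32 = 1.
The clause (y_41') is unit, so y_41 = 0.
The clause (y_42) is unit, so y_42 = 1.
Now (y_42') is unsatisfied and unit — conflict.
Backtrack on y_21: now try y_21 = 0.
The clause (y_22) is unit, so y_22 = 1.
The clause (y_32') is unit, so y_32 = 0.
The clause (y_31) is unit, so y_31 = 1.
The clause (y_41') is unit, so y_41 = 0.
The clause (y_42) is unit, so y_42 = 1.
Now (y_42') is unsatisfied and unit — conflict.
Neither y_21 = 1 nor y_21 = 0 works.
Neither y_12 = 1 nor y_12 = 0 works.
Backtrack on y_11: now try y_11 = 1.
The clause (y_21') is unit, so y_21 = 0.
The clause (y_31') is unit, so y_31 = 0.
The clause (y_41') is unit, so y_41 = 0.
Suppose y_22 = 1.
The clause (y_12') is unit, so y_12 = 0.
The clause (y_32') is unit, so y_32 = 0.
The clause (y_33) is unit, so y_33 = 1.
The clause (y_42') is unit, so y_42 = 0.
The clause (y_43) is unit, so y_43 = 1.
Now (y_43') is unsatisfied and unit — conflict.
Backtrack on y_22: now try y_22 = 0.
The clause (y_23) is unit, so y_23 = 1.
The clause (y_13') is unit, so y_13 = 0.
The clause (y_33') is unit, so y_33 = 0.
The clause (y_32) is unit, so y_32 = 1.
The clause (y_12') is unit, so y_12 = 0.
The clause (y_42') is unit, so y_42 = 0.
The clause (y_43) is unit, so y_43 = 1.
Now (y_43') is unsatisfied and unit — conflict.
Neither y_22 = 1 nor y_22 = 0 works.
Neither y_11 = 1 nor y_11 = 0 works.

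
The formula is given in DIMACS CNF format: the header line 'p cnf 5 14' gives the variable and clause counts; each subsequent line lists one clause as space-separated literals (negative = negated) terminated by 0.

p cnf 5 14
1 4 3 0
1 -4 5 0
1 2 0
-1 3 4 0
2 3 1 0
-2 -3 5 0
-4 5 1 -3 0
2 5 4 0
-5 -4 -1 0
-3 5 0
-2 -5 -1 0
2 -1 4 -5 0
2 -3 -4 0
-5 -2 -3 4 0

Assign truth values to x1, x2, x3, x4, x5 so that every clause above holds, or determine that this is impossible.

x1: True; x2: False; x3: False; x4: True; x5: False

Case x1 = True:
Case x3 = False:
From the singleton clause (x4), x4 = True.
From the singleton clause (¬x5), x5 = False.
No clause remains; x2 is free.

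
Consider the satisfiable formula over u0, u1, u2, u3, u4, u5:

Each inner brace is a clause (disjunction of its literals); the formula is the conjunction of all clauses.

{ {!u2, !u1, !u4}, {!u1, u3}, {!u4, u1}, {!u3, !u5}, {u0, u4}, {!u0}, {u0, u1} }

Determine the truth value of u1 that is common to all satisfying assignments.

True

Suppose u1 = false.
The clause (!u4) is unit, so u4 = false.
The clause (u0) is unit, so u0 = true.
But (!u0) is also a unit clause — contradiction.
So every satisfying assignment has u1 = True.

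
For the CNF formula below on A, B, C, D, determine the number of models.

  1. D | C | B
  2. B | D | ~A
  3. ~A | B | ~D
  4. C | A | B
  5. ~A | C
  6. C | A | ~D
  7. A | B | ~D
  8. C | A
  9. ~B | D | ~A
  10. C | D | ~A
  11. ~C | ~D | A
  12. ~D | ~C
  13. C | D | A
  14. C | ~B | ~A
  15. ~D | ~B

2

There are 2^4 = 16 truth assignments over (A, B, C, D).
Check each against the 15 clauses (columns in the order A, B, C, D):
  F F F F  ✗ fails (D | C | B)
  F F F T  ✗ fails (C | A | B)
  F F T F  ✓ satisfies all
  F F T T  ✗ fails (A | B | ~D)
  F T F F  ✗ fails (C | A)
  F T F T  ✗ fails (C | A | ~D)
  F T T F  ✓ satisfies all
  F T T T  ✗ fails (~C | ~D | A)
  T F F F  ✗ fails (D | C | B)
  T F F T  ✗ fails (~A | B | ~D)
  T F T F  ✗ fails (B | D | ~A)
  T F T T  ✗ fails (~A | B | ~D)
  T T F F  ✗ fails (~A | C)
  T T F T  ✗ fails (~A | C)
  T T T F  ✗ fails (~B | D | ~A)
  T T T T  ✗ fails (~D | ~C)
2 of the 16 rows are models.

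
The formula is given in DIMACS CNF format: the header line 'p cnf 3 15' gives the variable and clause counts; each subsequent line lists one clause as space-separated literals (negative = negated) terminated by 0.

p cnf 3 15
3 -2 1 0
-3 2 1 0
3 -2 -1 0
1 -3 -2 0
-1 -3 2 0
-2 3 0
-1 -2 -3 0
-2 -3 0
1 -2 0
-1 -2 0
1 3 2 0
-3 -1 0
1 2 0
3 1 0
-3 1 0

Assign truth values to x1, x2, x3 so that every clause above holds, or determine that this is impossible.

Try x2 = False.
The clause (x1) is unit, so x1 = True.
The clause (¬x3) is unit, so x3 = False.
Every clause now holds.

x1=True,  x2=False,  x3=False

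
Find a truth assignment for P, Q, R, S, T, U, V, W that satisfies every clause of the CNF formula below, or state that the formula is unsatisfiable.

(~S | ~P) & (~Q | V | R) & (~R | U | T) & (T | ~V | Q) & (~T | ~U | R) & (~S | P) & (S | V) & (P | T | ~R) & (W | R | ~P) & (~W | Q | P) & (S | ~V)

UNSATISFIABLE

Branch on S: set S = 0.
Unit clause (V) forces V = 1.
That conflicts with the unit clause (~V).
So S must be the other value — set S = 1.
Unit clause (~P) forces P = 0.
That conflicts with the unit clause (P).
Both values of S lead to a conflict.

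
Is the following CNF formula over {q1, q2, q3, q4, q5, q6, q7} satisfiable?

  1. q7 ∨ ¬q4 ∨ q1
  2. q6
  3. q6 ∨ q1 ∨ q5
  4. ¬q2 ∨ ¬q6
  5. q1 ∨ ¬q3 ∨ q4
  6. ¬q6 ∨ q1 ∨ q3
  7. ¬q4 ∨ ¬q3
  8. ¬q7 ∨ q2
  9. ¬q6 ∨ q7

From the singleton clause (q6), q6 = True.
From the singleton clause (¬q2), q2 = False.
From the singleton clause (¬q7), q7 = False.
Now (q7) is unsatisfied and unit — conflict.
No assignment satisfies every clause.

No, unsatisfiable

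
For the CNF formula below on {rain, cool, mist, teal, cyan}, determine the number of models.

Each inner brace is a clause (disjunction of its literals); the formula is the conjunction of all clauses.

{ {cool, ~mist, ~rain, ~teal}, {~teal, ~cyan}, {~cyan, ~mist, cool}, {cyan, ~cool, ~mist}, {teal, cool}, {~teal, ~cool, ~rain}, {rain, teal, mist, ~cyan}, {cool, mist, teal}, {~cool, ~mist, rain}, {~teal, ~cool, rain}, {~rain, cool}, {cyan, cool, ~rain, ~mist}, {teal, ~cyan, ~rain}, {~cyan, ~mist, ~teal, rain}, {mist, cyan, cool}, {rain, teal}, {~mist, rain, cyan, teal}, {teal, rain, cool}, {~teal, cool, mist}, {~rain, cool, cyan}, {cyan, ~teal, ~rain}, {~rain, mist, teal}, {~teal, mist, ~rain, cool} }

There are 2^5 = 32 truth assignments over (rain, cool, mist, teal, cyan).
Split on rain. With rain = 1, the clauses containing rain are satisfied and ~rain drops from the rest; 0 of the 2^4 = 16 assignments to the other variables satisfy what remains.
With rain = 0, by the same count on the reduced clause set, 1 assignment works.
(One model: rain=F, cool=F, mist=T, teal=T, cyan=F.)
Total: 0 + 1 = 1.

1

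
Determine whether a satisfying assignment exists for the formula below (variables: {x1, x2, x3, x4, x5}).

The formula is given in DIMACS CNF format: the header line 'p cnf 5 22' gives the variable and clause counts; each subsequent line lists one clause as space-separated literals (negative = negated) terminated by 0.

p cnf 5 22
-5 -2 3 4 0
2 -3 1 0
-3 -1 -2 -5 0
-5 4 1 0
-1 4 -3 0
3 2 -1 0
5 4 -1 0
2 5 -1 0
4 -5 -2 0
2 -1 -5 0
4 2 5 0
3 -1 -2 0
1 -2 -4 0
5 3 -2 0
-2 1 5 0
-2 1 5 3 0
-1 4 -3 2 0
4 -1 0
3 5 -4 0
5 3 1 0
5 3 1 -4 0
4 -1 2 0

Yes

Branch on x4: set x4 = True.
Branch on x1: set x1 = True.
Branch on x3: set x3 = True.
Branch on x2: set x2 = True.
The clause (¬x5) is unit, so x5 = False.
Every clause now holds.
A satisfying assignment: x1=True; x2=True; x3=True; x4=True; x5=False.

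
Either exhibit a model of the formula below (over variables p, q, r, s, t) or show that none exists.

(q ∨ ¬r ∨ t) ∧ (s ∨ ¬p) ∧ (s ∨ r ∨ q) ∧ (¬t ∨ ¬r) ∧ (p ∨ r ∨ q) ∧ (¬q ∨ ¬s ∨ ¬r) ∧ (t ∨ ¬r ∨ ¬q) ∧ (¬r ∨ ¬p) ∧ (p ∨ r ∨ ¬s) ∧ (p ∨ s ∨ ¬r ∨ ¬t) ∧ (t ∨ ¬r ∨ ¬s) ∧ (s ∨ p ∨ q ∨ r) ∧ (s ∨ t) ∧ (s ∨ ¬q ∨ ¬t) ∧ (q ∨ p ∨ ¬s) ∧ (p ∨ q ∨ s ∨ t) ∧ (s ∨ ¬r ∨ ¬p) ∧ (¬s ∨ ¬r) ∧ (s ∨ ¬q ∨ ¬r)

Suppose s = True.
(¬r) alone gives r = False.
(p) alone gives p = True.
No clause remains; q, t are free.

p: True, q: False, r: False, s: True, t: False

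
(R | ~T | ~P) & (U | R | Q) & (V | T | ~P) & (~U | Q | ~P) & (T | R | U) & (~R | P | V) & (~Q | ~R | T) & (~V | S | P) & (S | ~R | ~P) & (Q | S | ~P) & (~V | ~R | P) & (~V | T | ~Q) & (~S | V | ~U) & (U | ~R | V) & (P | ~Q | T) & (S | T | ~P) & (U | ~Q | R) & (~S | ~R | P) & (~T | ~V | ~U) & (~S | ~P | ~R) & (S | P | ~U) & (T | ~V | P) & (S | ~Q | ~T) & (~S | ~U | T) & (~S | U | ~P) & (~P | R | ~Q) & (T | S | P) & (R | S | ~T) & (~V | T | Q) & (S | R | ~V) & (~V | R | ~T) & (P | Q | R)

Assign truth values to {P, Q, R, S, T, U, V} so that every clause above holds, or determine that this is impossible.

Try R = 1.
Try P = 1.
From the singleton clause (S), S = 1.
That conflicts with the unit clause (~S).
So P must be the other value — set P = 0.
From the singleton clause (V), V = 1.
That conflicts with the unit clause (~V).
Either choice for P ends in contradiction.
So R must be the other value — set R = 0.
Try T = 0.
From the singleton clause (U), U = 1.
From the singleton clause (~S), S = 0.
From the singleton clause (~P), P = 0.
That conflicts with the unit clause (P).
So T must be the other value — set T = 1.
From the singleton clause (~P), P = 0.
From the singleton clause (S), S = 1.
From the singleton clause (~V), V = 0.
From the singleton clause (~U), U = 0.
From the singleton clause (Q), Q = 1.
That conflicts with the unit clause (~Q).
Either choice for T ends in contradiction.
Either choice for R ends in contradiction.

UNSATISFIABLE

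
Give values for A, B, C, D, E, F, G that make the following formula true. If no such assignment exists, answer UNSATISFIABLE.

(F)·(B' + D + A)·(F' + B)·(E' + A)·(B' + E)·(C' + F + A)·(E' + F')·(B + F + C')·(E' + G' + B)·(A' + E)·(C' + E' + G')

UNSATISFIABLE

(F) alone gives F = 1.
(B) alone gives B = 1.
(E) alone gives E = 1.
That conflicts with the unit clause (E').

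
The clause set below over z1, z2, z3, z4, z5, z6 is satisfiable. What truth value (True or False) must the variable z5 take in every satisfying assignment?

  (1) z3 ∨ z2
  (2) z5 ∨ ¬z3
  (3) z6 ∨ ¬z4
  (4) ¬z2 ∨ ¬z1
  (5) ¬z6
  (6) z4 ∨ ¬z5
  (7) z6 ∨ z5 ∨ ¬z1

Suppose z5 = True.
Unit clause (¬z6) forces z6 = False.
Unit clause (¬z4) forces z4 = False.
That conflicts with the unit clause (z4).
So every satisfying assignment has z5 = False.

False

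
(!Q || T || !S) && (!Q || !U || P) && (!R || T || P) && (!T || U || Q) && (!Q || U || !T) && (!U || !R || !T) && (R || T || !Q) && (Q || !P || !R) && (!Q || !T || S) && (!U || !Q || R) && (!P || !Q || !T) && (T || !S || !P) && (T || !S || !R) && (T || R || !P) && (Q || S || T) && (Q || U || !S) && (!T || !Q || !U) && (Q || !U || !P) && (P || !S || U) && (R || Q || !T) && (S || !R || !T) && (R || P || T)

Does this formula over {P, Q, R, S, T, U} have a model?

Satisfiable

Branch on Q: set Q = true.
Branch on T: set T = false.
The clause (!S) is unit, so S = false.
The clause (R) is unit, so R = true.
The clause (P) is unit, so P = true.
All clauses hold; U can take either value.
A satisfying assignment: P=true, Q=true, R=true, S=false, T=false, U=true.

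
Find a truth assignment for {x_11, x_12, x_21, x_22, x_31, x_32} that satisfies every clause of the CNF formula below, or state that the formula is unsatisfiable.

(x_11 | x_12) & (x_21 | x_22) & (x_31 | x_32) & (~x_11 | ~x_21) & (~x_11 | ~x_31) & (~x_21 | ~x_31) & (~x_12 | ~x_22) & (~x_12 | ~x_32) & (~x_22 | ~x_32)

UNSATISFIABLE

Try x_11 = 1.
From the singleton clause (~x_21), x_21 = 0.
From the singleton clause (x_22), x_22 = 1.
From the singleton clause (~x_31), x_31 = 0.
From the singleton clause (x_32), x_32 = 1.
Now (~x_32) is unsatisfied and unit — conflict.
So x_11 must be the other value — set x_11 = 0.
From the singleton clause (x_12), x_12 = 1.
From the singleton clause (~x_22), x_22 = 0.
From the singleton clause (x_21), x_21 = 1.
From the singleton clause (~x_31), x_31 = 0.
From the singleton clause (x_32), x_32 = 1.
Now (~x_32) is unsatisfied and unit — conflict.
Both values of x_11 lead to a conflict.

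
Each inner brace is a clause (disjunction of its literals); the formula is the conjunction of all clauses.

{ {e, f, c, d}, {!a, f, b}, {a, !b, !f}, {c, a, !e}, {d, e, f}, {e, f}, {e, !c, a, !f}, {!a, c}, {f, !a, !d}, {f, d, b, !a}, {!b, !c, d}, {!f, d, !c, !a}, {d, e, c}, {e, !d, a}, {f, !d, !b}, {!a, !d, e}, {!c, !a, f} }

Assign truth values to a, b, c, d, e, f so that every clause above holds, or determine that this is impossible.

a=false,  b=false,  c=true,  d=false,  e=true,  f=true

Branch on e: set e = true.
Branch on c: set c = true.
Branch on b: set b = false.
Branch on a: set a = false.
Every clause is now satisfied; d, f are unconstrained.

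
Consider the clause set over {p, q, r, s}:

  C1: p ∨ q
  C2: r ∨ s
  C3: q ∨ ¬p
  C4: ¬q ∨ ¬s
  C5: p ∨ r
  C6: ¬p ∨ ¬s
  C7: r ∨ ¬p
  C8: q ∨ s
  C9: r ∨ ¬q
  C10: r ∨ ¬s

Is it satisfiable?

Yes

Case p = True:
Unit clause (q) forces q = True.
Unit clause (¬s) forces s = False.
Unit clause (r) forces r = True.
Every clause now holds.
A satisfying assignment: p=True; q=True; r=True; s=False.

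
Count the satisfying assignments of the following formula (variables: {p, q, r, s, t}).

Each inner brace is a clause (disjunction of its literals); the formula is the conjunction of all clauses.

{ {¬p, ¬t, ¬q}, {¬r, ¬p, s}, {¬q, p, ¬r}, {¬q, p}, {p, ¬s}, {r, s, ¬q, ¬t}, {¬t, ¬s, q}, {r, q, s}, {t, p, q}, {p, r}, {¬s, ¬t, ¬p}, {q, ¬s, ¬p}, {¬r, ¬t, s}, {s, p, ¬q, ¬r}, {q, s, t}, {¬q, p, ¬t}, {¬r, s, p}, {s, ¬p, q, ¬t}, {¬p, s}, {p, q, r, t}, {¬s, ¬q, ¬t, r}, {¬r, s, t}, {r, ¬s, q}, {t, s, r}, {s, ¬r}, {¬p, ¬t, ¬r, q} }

There are 2^5 = 32 truth assignments over (p, q, r, s, t).
Split on p. With p = True, the clauses containing p are satisfied and ¬p drops from the rest; 2 of the 2^4 = 16 assignments to the other variables satisfy what remains.
With p = False, by the same count on the reduced clause set, 0 assignments work.
(One model: p=T, q=T, r=F, s=T, t=F.)
Total: 2 + 0 = 2.

2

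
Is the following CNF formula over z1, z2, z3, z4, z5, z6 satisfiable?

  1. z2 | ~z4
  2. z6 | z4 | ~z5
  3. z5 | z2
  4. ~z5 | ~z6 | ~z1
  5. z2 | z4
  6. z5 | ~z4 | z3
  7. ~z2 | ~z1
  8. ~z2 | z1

Try z2 = 1.
(~z1) alone gives z1 = 0.
That conflicts with the unit clause (z1).
That branch fails; take z2 = 0 instead.
(~z4) alone gives z4 = 0.
That conflicts with the unit clause (z4).
Either choice for z2 ends in contradiction.
No assignment satisfies every clause.

Unsatisfiable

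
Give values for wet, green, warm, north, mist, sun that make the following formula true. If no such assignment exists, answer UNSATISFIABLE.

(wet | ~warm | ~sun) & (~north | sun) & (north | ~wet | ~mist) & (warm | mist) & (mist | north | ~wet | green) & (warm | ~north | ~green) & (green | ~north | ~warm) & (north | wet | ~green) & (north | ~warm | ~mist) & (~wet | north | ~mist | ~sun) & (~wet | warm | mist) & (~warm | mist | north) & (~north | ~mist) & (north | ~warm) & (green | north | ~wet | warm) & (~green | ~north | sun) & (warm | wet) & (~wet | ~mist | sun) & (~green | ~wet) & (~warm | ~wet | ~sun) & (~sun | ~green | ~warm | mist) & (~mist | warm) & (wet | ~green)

Suppose north = 0.
Unit clause (~warm) forces warm = 0.
Unit clause (mist) forces mist = 1.
Now (~mist) is unsatisfied and unit — conflict.
That branch fails; take north = 1 instead.
Unit clause (sun) forces sun = 1.
Unit clause (~mist) forces mist = 0.
Unit clause (warm) forces warm = 1.
Unit clause (wet) forces wet = 1.
Now (~wet) is unsatisfied and unit — conflict.
Both values of north lead to a conflict.

UNSATISFIABLE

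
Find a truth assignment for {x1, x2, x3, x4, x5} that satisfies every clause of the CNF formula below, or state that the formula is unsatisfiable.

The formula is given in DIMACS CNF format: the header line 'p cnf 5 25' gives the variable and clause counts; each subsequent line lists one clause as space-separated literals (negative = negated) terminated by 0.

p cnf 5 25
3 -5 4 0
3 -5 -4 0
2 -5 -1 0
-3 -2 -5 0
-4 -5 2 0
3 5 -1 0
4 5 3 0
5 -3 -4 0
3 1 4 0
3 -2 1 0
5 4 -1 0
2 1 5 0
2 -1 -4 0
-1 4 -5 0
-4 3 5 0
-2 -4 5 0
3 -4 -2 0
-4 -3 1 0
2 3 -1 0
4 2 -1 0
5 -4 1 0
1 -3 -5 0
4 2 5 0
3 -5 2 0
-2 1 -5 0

Branch on x3: set x3 = True.
Branch on x2: set x2 = True.
The clause (¬x5) is unit, so x5 = False.
The clause (¬x4) is unit, so x4 = False.
The clause (¬x1) is unit, so x1 = False.
All clauses are satisfied.

x1=False,  x2=True,  x3=True,  x4=False,  x5=False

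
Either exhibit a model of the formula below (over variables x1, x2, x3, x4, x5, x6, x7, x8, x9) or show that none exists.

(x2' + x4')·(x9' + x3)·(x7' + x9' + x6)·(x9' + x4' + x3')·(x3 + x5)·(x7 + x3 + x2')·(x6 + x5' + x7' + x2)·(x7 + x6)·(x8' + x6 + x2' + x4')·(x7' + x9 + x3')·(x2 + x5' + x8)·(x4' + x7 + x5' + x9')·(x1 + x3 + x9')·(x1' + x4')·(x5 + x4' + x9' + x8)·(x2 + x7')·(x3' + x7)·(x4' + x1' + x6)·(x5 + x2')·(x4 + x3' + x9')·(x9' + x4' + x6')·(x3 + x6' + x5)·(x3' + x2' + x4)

x1 ↦ 1,  x2 ↦ 1,  x3 ↦ 0,  x4 ↦ 0,  x5 ↦ 1,  x6 ↦ 0,  x7 ↦ 1,  x8 ↦ 1,  x9 ↦ 0

Suppose x2 = 1.
From the singleton clause (x4'), x4 = 0.
From the singleton clause (x5), x5 = 1.
From the singleton clause (x3'), x3 = 0.
From the singleton clause (x9'), x9 = 0.
From the singleton clause (x7), x7 = 1.
No clause remains; x1, x6, x8 are free.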